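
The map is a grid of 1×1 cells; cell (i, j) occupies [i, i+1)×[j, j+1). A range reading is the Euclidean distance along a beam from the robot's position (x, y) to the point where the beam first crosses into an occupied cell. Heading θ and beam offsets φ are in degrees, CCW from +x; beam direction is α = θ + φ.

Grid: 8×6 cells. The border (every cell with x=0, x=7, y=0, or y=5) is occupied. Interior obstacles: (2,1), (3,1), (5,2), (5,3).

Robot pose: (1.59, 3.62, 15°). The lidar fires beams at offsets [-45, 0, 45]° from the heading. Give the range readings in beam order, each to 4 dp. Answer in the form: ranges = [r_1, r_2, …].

beam 1: φ=-45°, α=330°
  cosα=0.8660 sinα=-0.5000 | (1,3) | tMaxX 0.4734 tMaxY 1.2400 | tΔX 1.1547 tΔY 2.0000
    t=0.4734 [x] (2,3)
    t=1.2400 [y] (2,2)
    t=1.6281 [x] (3,2)
    t=2.7828 [x] (4,2)
    t=3.2400 [y] (4,1)
    t=3.9375 [x] (5,1)
    t=5.0922 [x] (6,1)
    t=5.2400 [y] (6,0) — stop
  → r_1 = 5.2400
beam 2: φ=0°, α=15°
  cosα=0.9659 sinα=0.2588 | (1,3) | tMaxX 0.4245 tMaxY 1.4682 | tΔX 1.0353 tΔY 3.8637
    t=0.4245 [x] (2,3)
    t=1.4597 [x] (3,3)
    t=1.4682 [y] (3,4)
    t=2.4950 [x] (4,4)
    t=3.5303 [x] (5,4)
    t=4.5656 [x] (6,4)
    t=5.3319 [y] (6,5) — stop
  → r_2 = 5.3319
beam 3: φ=45°, α=60°
  cosα=0.5000 sinα=0.8660 | (1,3) | tMaxX 0.8200 tMaxY 0.4388 | tΔX 2.0000 tΔY 1.1547
    t=0.4388 [y] (1,4)
    t=0.8200 [x] (2,4)
    t=1.5935 [y] (2,5) — stop
  → r_3 = 1.5935

ranges = [5.2400, 5.3319, 1.5935]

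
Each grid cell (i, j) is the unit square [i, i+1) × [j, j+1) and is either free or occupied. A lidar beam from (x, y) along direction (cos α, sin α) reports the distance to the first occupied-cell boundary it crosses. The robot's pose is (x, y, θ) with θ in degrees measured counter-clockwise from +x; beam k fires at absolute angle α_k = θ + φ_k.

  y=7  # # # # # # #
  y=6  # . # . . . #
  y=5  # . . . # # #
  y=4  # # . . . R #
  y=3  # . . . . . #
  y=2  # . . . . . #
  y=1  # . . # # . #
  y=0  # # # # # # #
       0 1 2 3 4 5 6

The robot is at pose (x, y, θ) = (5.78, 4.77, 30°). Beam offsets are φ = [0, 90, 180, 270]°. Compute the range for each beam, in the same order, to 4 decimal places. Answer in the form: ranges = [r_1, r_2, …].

ranges = [0.2540, 0.2656, 5.5195, 0.4400]

beam 1: φ=0°, α=30°
  cosα=0.8660 sinα=0.5000 | (5,4) | tMaxX 0.2540 tMaxY 0.4600 | tΔX 1.1547 tΔY 2.0000
    t=0.2540 [x] (6,4) — stop
  → r_1 = 0.2540
beam 2: φ=90°, α=120°
  cosα=-0.5000 sinα=0.8660 | (5,4) | tMaxX 1.5600 tMaxY 0.2656 | tΔX 2.0000 tΔY 1.1547
    t=0.2656 [y] (5,5) — stop
  → r_2 = 0.2656
beam 3: φ=180°, α=210°
  cosα=-0.8660 sinα=-0.5000 | (5,4) | tMaxX 0.9007 tMaxY 1.5400 | tΔX 1.1547 tΔY 2.0000
    t=0.9007 [x] (4,4)
    t=1.5400 [y] (4,3)
    t=2.0554 [x] (3,3)
    t=3.2101 [x] (2,3)
    t=3.5400 [y] (2,2)
    t=4.3648 [x] (1,2)
    t=5.5195 [x] (0,2) — stop
  → r_3 = 5.5195
beam 4: φ=270°, α=300°
  cosα=0.5000 sinα=-0.8660 | (5,4) | tMaxX 0.4400 tMaxY 0.8891 | tΔX 2.0000 tΔY 1.1547
    t=0.4400 [x] (6,4) — stop
  → r_4 = 0.4400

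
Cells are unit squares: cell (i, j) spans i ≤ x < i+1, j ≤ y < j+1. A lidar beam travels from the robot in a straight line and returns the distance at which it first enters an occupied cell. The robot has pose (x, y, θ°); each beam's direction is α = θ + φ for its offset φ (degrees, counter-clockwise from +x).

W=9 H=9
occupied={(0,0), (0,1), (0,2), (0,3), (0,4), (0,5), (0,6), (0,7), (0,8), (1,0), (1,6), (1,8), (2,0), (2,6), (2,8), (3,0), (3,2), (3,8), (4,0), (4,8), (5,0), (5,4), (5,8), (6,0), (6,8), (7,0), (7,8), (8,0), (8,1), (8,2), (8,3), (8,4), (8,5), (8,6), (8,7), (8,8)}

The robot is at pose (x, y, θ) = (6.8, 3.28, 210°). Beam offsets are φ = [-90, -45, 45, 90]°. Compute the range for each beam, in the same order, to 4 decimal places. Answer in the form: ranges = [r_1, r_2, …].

beam 1: φ=-90°, α=120°
  cosα=-0.5000 sinα=0.8660 | (6,3) | tMaxX 1.6000 tMaxY 0.8314 | tΔX 2.0000 tΔY 1.1547
    t=0.8314 [y] (6,4)
    t=1.6000 [x] (5,4) — stop
  → r_1 = 1.6000
beam 2: φ=-45°, α=165°
  cosα=-0.9659 sinα=0.2588 | (6,3) | tMaxX 0.8282 tMaxY 2.7819 | tΔX 1.0353 tΔY 3.8637
    t=0.8282 [x] (5,3)
    t=1.8635 [x] (4,3)
    t=2.7819 [y] (4,4)
    t=2.8988 [x] (3,4)
    t=3.9340 [x] (2,4)
    t=4.9693 [x] (1,4)
    t=6.0046 [x] (0,4) — stop
  → r_2 = 6.0046
beam 3: φ=45°, α=255°
  cosα=-0.2588 sinα=-0.9659 | (6,3) | tMaxX 3.0910 tMaxY 0.2899 | tΔX 3.8637 tΔY 1.0353
    t=0.2899 [y] (6,2)
    t=1.3252 [y] (6,1)
    t=2.3604 [y] (6,0) — stop
  → r_3 = 2.3604
beam 4: φ=90°, α=300°
  cosα=0.5000 sinα=-0.8660 | (6,3) | tMaxX 0.4000 tMaxY 0.3233 | tΔX 2.0000 tΔY 1.1547
    t=0.3233 [y] (6,2)
    t=0.4000 [x] (7,2)
    t=1.4780 [y] (7,1)
    t=2.4000 [x] (8,1) — stop
  → r_4 = 2.4000

ranges = [1.6000, 6.0046, 2.3604, 2.4000]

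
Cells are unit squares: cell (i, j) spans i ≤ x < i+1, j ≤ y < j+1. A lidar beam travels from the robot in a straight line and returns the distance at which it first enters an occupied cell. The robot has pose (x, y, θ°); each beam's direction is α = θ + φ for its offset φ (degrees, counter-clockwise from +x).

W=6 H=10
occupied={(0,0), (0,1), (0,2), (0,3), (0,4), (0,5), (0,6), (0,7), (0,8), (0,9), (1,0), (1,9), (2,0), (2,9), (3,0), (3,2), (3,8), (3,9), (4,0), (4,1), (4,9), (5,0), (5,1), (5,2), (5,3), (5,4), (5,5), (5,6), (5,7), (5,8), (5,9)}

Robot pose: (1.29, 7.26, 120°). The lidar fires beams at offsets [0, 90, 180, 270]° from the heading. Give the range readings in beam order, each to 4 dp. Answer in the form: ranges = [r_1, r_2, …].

ranges = [0.5800, 0.3349, 4.9190, 1.9745]

beam 1: φ=0°, α=120°
  direction (-0.5000, 0.8660); cell (1,7); t to first gridline: x 0.5800, y 0.8545 (then +2.0000 / +1.1547)
    (0,7) via x @ 0.5800  # hit
  → r_1 = 0.5800
beam 2: φ=90°, α=210°
  direction (-0.8660, -0.5000); cell (1,7); t to first gridline: x 0.3349, y 0.5200 (then +1.1547 / +2.0000)
    (0,7) via x @ 0.3349  # hit
  → r_2 = 0.3349
beam 3: φ=180°, α=300°
  direction (0.5000, -0.8660); cell (1,7); t to first gridline: x 1.4200, y 0.3002 (then +2.0000 / +1.1547)
    (1,6) via y @ 0.3002
    (2,6) via x @ 1.4200
    (2,5) via y @ 1.4549
    (2,4) via y @ 2.6096
    (3,4) via x @ 3.4200
    (3,3) via y @ 3.7643
    (3,2) via y @ 4.9190  # hit
  → r_3 = 4.9190
beam 4: φ=270°, α=30°
  direction (0.8660, 0.5000); cell (1,7); t to first gridline: x 0.8198, y 1.4800 (then +1.1547 / +2.0000)
    (2,7) via x @ 0.8198
    (2,8) via y @ 1.4800
    (3,8) via x @ 1.9745  # hit
  → r_4 = 1.9745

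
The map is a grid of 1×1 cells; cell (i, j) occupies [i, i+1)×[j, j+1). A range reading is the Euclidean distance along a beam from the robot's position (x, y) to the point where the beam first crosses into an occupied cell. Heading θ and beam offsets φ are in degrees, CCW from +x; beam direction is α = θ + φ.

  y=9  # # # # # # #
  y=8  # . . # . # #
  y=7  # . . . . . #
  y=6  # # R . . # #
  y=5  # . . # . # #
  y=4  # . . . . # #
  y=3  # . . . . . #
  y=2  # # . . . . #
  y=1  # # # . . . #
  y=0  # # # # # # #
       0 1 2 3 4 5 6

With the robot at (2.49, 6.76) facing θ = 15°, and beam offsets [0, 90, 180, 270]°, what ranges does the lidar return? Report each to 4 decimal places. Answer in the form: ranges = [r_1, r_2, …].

ranges = [3.6338, 2.3190, 0.5073, 5.9632]

beam 1: φ=0°, α=15°
  dir = (cos 15°, sin 15°) = (0.9659, 0.2588); from cell (2,6)
  next x-line at t=0.5280, next y-line at t=0.9273; Δt_x=1.0353, Δt_y=3.8637
    x: enter (3,6) at t=0.5280
    y: enter (3,7) at t=0.9273
    x: enter (4,7) at t=1.5633
    x: enter (5,7) at t=2.5985
    x: enter (6,7) at t=3.6338 ← occupied
  → r_1 = 3.6338
beam 2: φ=90°, α=105°
  dir = (cos 105°, sin 105°) = (-0.2588, 0.9659); from cell (2,6)
  next x-line at t=1.8932, next y-line at t=0.2485; Δt_x=3.8637, Δt_y=1.0353
    y: enter (2,7) at t=0.2485
    y: enter (2,8) at t=1.2837
    x: enter (1,8) at t=1.8932
    y: enter (1,9) at t=2.3190 ← occupied
  → r_2 = 2.3190
beam 3: φ=180°, α=195°
  dir = (cos 195°, sin 195°) = (-0.9659, -0.2588); from cell (2,6)
  next x-line at t=0.5073, next y-line at t=2.9364; Δt_x=1.0353, Δt_y=3.8637
    x: enter (1,6) at t=0.5073 ← occupied
  → r_3 = 0.5073
beam 4: φ=270°, α=285°
  dir = (cos 285°, sin 285°) = (0.2588, -0.9659); from cell (2,6)
  next x-line at t=1.9705, next y-line at t=0.7868; Δt_x=3.8637, Δt_y=1.0353
    y: enter (2,5) at t=0.7868
    y: enter (2,4) at t=1.8221
    x: enter (3,4) at t=1.9705
    y: enter (3,3) at t=2.8574
    y: enter (3,2) at t=3.8926
    y: enter (3,1) at t=4.9279
    x: enter (4,1) at t=5.8342
    y: enter (4,0) at t=5.9632 ← occupied
  → r_4 = 5.9632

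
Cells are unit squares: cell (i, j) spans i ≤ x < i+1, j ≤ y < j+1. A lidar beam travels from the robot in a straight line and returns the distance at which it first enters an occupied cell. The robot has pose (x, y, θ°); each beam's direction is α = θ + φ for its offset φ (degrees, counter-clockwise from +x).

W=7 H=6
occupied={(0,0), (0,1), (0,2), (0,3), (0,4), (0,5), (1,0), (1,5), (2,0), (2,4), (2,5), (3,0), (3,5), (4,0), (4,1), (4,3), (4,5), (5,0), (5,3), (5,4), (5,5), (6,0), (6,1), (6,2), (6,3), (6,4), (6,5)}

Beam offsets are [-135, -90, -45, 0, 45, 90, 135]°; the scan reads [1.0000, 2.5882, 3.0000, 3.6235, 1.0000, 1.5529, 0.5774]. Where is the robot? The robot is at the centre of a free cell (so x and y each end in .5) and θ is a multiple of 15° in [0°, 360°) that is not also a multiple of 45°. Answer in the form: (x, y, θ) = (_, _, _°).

The pose lattice has 15·16 = 240 candidates. Test each by forward raycasting.
  (1.5, 1.5, 285°): beam 1 = 0.5774 ≠ 1.0000 ✗
  (3.5, 3.5, 195°): beam 1 = 1.7321 ≠ 1.0000 ✗
  (3.5, 3.5, 75°): beam 1 = 1.7321 ≠ 1.0000 ✗
  (1.5, 2.5, 165°): beam 1 = 2.8868 ≠ 1.0000 ✗
  …
  (1.5, 3.5, 15°): r_1=1.0000, r_2=2.5882, r_3=3.0000, r_4=3.6235, r_5=1.0000, r_6=1.5529, r_7=0.5774 — all match ✓
Unique over the lattice → pose = (1.5, 3.5, 15°).

(x, y, θ) = (1.5, 3.5, 15°)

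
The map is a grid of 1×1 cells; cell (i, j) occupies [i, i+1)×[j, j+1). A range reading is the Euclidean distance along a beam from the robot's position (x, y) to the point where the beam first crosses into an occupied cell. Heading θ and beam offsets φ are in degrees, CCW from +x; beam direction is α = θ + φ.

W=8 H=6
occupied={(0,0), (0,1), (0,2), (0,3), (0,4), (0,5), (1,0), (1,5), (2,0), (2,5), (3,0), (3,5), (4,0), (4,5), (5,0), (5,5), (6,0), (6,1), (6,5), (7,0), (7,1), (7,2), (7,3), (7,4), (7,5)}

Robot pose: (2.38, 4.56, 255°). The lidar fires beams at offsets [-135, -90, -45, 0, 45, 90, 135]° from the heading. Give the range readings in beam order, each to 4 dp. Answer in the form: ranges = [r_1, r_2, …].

ranges = [0.5081, 1.4287, 1.5935, 3.6856, 4.1107, 4.7830, 0.8800]

beam 1: φ=-135°, α=120°
  dir = (cos 120°, sin 120°) = (-0.5000, 0.8660); from cell (2,4)
  next x-line at t=0.7600, next y-line at t=0.5081; Δt_x=2.0000, Δt_y=1.1547
    y: enter (2,5) at t=0.5081 ← occupied
  → r_1 = 0.5081
beam 2: φ=-90°, α=165°
  dir = (cos 165°, sin 165°) = (-0.9659, 0.2588); from cell (2,4)
  next x-line at t=0.3934, next y-line at t=1.7000; Δt_x=1.0353, Δt_y=3.8637
    x: enter (1,4) at t=0.3934
    x: enter (0,4) at t=1.4287 ← occupied
  → r_2 = 1.4287
beam 3: φ=-45°, α=210°
  dir = (cos 210°, sin 210°) = (-0.8660, -0.5000); from cell (2,4)
  next x-line at t=0.4388, next y-line at t=1.1200; Δt_x=1.1547, Δt_y=2.0000
    x: enter (1,4) at t=0.4388
    y: enter (1,3) at t=1.1200
    x: enter (0,3) at t=1.5935 ← occupied
  → r_3 = 1.5935
beam 4: φ=0°, α=255°
  dir = (cos 255°, sin 255°) = (-0.2588, -0.9659); from cell (2,4)
  next x-line at t=1.4682, next y-line at t=0.5798; Δt_x=3.8637, Δt_y=1.0353
    y: enter (2,3) at t=0.5798
    x: enter (1,3) at t=1.4682
    y: enter (1,2) at t=1.6150
    y: enter (1,1) at t=2.6503
    y: enter (1,0) at t=3.6856 ← occupied
  → r_4 = 3.6856
beam 5: φ=45°, α=300°
  dir = (cos 300°, sin 300°) = (0.5000, -0.8660); from cell (2,4)
  next x-line at t=1.2400, next y-line at t=0.6466; Δt_x=2.0000, Δt_y=1.1547
    y: enter (2,3) at t=0.6466
    x: enter (3,3) at t=1.2400
    y: enter (3,2) at t=1.8013
    y: enter (3,1) at t=2.9560
    x: enter (4,1) at t=3.2400
    y: enter (4,0) at t=4.1107 ← occupied
  → r_5 = 4.1107
beam 6: φ=90°, α=345°
  dir = (cos 345°, sin 345°) = (0.9659, -0.2588); from cell (2,4)
  next x-line at t=0.6419, next y-line at t=2.1637; Δt_x=1.0353, Δt_y=3.8637
    x: enter (3,4) at t=0.6419
    x: enter (4,4) at t=1.6771
    y: enter (4,3) at t=2.1637
    x: enter (5,3) at t=2.7124
    x: enter (6,3) at t=3.7477
    x: enter (7,3) at t=4.7830 ← occupied
  → r_6 = 4.7830
beam 7: φ=135°, α=30°
  dir = (cos 30°, sin 30°) = (0.8660, 0.5000); from cell (2,4)
  next x-line at t=0.7159, next y-line at t=0.8800; Δt_x=1.1547, Δt_y=2.0000
    x: enter (3,4) at t=0.7159
    y: enter (3,5) at t=0.8800 ← occupied
  → r_7 = 0.8800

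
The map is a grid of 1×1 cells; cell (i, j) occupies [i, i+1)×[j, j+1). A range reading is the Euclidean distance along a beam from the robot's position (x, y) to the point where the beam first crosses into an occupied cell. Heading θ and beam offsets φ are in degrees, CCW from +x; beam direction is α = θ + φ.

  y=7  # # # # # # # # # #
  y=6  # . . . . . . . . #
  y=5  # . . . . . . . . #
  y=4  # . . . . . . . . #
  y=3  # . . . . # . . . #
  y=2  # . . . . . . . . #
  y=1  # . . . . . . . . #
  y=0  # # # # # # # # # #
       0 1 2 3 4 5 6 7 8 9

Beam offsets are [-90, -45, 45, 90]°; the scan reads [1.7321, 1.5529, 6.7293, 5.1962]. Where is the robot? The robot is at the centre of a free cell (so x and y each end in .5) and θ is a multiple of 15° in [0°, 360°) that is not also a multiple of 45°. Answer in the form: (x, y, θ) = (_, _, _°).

Enumerate (i+0.5, j+0.5, θ) over the 47 free cells and 16 admissible headings. For each, cast all 4 beams and compare to the given ranges.
  (1.5, 4.5, 75°): beam 1 = 3.6235 ≠ 1.7321 ✗
  (2.5, 2.5, 60°): beam 1 = 3.0000 ≠ 1.7321 ✗
  (3.5, 5.5, 150°): beam 3 = 2.5882 ≠ 6.7293 ✗
  (7.5, 4.5, 75°): beam 1 = 1.5529 ≠ 1.7321 ✗
  …
  (7.5, 5.5, 150°): r_1=1.7321, r_2=1.5529, r_3=6.7293, r_4=5.1962 — all match ✓
Only this pose fits every beam.

(x, y, θ) = (7.5, 5.5, 150°)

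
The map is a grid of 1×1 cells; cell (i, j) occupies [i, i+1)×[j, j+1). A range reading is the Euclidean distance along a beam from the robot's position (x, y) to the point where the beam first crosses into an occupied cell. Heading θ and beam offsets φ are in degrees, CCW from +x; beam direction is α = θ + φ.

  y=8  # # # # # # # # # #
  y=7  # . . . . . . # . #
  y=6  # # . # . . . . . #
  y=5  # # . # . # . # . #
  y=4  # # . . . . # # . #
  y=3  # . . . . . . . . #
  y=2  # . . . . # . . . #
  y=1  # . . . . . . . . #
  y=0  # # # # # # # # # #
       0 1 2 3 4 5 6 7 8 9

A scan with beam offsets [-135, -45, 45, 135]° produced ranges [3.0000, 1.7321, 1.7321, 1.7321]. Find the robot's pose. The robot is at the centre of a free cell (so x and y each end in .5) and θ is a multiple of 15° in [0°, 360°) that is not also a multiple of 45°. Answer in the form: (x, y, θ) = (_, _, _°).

(x, y, θ) = (7.5, 2.5, 345°)

Enumerate (i+0.5, j+0.5, θ) over the 45 free cells and 16 admissible headings. For each, cast all 4 beams and compare to the given ranges.
  (6.5, 5.5, 150°): beam 1 = 0.5176 ≠ 3.0000 ✗
  (8.5, 5.5, 345°): beam 1 = 0.5774 ≠ 3.0000 ✗
  (6.5, 5.5, 30°): beam 1 = 0.5176 ≠ 3.0000 ✗
  (7.5, 3.5, 120°): beam 1 = 1.5529 ≠ 3.0000 ✗
  …
  (7.5, 2.5, 345°): r_1=3.0000, r_2=1.7321, r_3=1.7321, r_4=1.7321 — all match ✓
Only this pose fits every beam.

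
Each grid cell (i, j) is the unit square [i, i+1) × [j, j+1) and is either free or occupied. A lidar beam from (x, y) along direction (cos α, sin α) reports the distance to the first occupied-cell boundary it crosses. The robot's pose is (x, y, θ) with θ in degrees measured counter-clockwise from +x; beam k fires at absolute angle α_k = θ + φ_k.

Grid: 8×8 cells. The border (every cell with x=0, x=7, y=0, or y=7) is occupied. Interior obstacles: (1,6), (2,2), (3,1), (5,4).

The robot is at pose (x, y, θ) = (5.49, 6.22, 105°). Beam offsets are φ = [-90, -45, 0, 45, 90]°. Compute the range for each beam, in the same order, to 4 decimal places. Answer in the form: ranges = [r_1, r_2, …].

beam 1: φ=-90°, α=15°
  cosα=0.9659 sinα=0.2588 | (5,6) | tMaxX 0.5280 tMaxY 3.0137 | tΔX 1.0353 tΔY 3.8637
    t=0.5280 [x] (6,6)
    t=1.5633 [x] (7,6) — stop
  → r_1 = 1.5633
beam 2: φ=-45°, α=60°
  cosα=0.5000 sinα=0.8660 | (5,6) | tMaxX 1.0200 tMaxY 0.9007 | tΔX 2.0000 tΔY 1.1547
    t=0.9007 [y] (5,7) — stop
  → r_2 = 0.9007
beam 3: φ=0°, α=105°
  cosα=-0.2588 sinα=0.9659 | (5,6) | tMaxX 1.8932 tMaxY 0.8075 | tΔX 3.8637 tΔY 1.0353
    t=0.8075 [y] (5,7) — stop
  → r_3 = 0.8075
beam 4: φ=45°, α=150°
  cosα=-0.8660 sinα=0.5000 | (5,6) | tMaxX 0.5658 tMaxY 1.5600 | tΔX 1.1547 tΔY 2.0000
    t=0.5658 [x] (4,6)
    t=1.5600 [y] (4,7) — stop
  → r_4 = 1.5600
beam 5: φ=90°, α=195°
  cosα=-0.9659 sinα=-0.2588 | (5,6) | tMaxX 0.5073 tMaxY 0.8500 | tΔX 1.0353 tΔY 3.8637
    t=0.5073 [x] (4,6)
    t=0.8500 [y] (4,5)
    t=1.5426 [x] (3,5)
    t=2.5778 [x] (2,5)
    t=3.6131 [x] (1,5)
    t=4.6484 [x] (0,5) — stop
  → r_5 = 4.6484

ranges = [1.5633, 0.9007, 0.8075, 1.5600, 4.6484]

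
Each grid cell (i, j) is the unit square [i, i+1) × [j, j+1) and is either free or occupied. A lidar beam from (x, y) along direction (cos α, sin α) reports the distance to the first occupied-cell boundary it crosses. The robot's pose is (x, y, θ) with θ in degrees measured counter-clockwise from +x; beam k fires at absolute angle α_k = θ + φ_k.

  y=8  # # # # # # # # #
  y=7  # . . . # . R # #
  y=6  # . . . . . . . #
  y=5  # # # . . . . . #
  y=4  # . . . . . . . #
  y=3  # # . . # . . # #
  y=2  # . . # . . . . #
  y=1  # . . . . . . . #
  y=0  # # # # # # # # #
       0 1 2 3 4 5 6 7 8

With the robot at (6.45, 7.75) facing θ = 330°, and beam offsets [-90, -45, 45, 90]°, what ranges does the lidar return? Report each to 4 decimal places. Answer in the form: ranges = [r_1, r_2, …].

ranges = [4.3301, 3.8823, 0.5694, 0.2887]

beam 1: φ=-90°, α=240°
  cosα=-0.5000 sinα=-0.8660 | (6,7) | tMaxX 0.9000 tMaxY 0.8660 | tΔX 2.0000 tΔY 1.1547
    t=0.8660 [y] (6,6)
    t=0.9000 [x] (5,6)
    t=2.0207 [y] (5,5)
    t=2.9000 [x] (4,5)
    t=3.1754 [y] (4,4)
    t=4.3301 [y] (4,3) — stop
  → r_1 = 4.3301
beam 2: φ=-45°, α=285°
  cosα=0.2588 sinα=-0.9659 | (6,7) | tMaxX 2.1250 tMaxY 0.7765 | tΔX 3.8637 tΔY 1.0353
    t=0.7765 [y] (6,6)
    t=1.8117 [y] (6,5)
    t=2.1250 [x] (7,5)
    t=2.8470 [y] (7,4)
    t=3.8823 [y] (7,3) — stop
  → r_2 = 3.8823
beam 3: φ=45°, α=15°
  cosα=0.9659 sinα=0.2588 | (6,7) | tMaxX 0.5694 tMaxY 0.9659 | tΔX 1.0353 tΔY 3.8637
    t=0.5694 [x] (7,7) — stop
  → r_3 = 0.5694
beam 4: φ=90°, α=60°
  cosα=0.5000 sinα=0.8660 | (6,7) | tMaxX 1.1000 tMaxY 0.2887 | tΔX 2.0000 tΔY 1.1547
    t=0.2887 [y] (6,8) — stop
  → r_4 = 0.2887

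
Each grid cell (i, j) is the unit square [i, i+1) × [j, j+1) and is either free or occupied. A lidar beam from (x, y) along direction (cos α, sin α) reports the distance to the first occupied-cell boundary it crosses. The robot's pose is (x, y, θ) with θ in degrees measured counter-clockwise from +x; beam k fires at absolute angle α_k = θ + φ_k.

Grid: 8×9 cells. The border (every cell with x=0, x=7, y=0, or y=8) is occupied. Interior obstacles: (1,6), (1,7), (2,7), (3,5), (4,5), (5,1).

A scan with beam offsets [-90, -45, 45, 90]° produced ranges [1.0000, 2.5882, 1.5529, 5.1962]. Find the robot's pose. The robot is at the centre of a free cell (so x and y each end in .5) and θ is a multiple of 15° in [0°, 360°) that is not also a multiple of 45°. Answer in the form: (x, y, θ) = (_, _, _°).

(x, y, θ) = (6.5, 5.5, 150°)

Enumerate (i+0.5, j+0.5, θ) over the 36 free cells and 16 admissible headings. For each, cast all 4 beams and compare to the given ranges.
  (3.5, 7.5, 345°): beam 1 = 1.5529 ≠ 1.0000 ✗
  (4.5, 6.5, 75°): beam 1 = 2.5882 ≠ 1.0000 ✗
  (2.5, 1.5, 300°): beam 2 = 0.5176 ≠ 2.5882 ✗
  (5.5, 3.5, 255°): beam 1 = 4.6587 ≠ 1.0000 ✗
  (3.5, 2.5, 75°): beam 1 = 1.9319 ≠ 1.0000 ✗
  …
  (6.5, 5.5, 150°): r_1=1.0000, r_2=2.5882, r_3=1.5529, r_4=5.1962 — all match ✓
Unique over the lattice → pose = (6.5, 5.5, 150°).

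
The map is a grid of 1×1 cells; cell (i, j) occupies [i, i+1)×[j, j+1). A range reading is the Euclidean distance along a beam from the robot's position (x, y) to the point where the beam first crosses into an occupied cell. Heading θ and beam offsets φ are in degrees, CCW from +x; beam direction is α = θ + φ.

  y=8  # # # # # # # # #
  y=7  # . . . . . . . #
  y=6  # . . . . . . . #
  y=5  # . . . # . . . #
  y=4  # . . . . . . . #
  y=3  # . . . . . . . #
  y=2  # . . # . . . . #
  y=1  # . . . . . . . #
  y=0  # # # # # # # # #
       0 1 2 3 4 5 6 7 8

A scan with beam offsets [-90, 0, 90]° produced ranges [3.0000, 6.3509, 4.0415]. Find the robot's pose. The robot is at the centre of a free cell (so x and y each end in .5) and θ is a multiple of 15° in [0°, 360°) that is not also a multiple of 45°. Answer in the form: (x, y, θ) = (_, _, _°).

Candidates: 47 free-cell centres × 16 headings = 752 poses. Raycast each; keep the one whose scan matches to 4 dp.
  (1.5, 7.5, 300°): beam 1 = 0.5774 ≠ 3.0000 ✗
  (1.5, 2.5, 15°): beam 1 = 1.5529 ≠ 3.0000 ✗
  (1.5, 4.5, 105°): beam 1 = 2.5882 ≠ 3.0000 ✗
  (1.5, 5.5, 165°): beam 1 = 2.5882 ≠ 3.0000 ✗
  (5.5, 6.5, 150°): beam 1 = 1.7321 ≠ 3.0000 ✗
  …
  (2.5, 4.5, 330°): r_1=3.0000, r_2=6.3509, r_3=4.0415 — all match ✓
Unique over the lattice → pose = (2.5, 4.5, 330°).

(x, y, θ) = (2.5, 4.5, 330°)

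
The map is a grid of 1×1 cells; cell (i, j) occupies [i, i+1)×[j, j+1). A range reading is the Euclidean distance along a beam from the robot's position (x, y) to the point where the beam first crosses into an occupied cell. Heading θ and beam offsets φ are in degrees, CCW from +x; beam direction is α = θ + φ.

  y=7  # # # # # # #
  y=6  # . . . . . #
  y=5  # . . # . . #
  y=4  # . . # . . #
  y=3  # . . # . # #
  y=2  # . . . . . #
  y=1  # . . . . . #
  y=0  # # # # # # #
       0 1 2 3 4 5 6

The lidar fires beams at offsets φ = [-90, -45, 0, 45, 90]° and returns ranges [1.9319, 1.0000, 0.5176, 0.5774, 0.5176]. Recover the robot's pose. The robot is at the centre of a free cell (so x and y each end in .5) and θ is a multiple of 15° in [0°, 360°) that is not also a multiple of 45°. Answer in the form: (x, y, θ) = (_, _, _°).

The pose lattice has 26·16 = 416 candidates. Test each by forward raycasting.
  (2.5, 2.5, 75°): beam 1 = 3.6235 ≠ 1.9319 ✗
  (4.5, 3.5, 240°): beam 1 = 0.5774 ≠ 1.9319 ✗
  (4.5, 2.5, 120°): beam 1 = 1.0000 ≠ 1.9319 ✗
  (2.5, 4.5, 345°): beam 1 = 3.6235 ≠ 1.9319 ✗
  …
  (1.5, 6.5, 75°): r_1=1.9319, r_2=1.0000, r_3=0.5176, r_4=0.5774, r_5=0.5176 — all match ✓
Unique over the lattice → pose = (1.5, 6.5, 75°).

(x, y, θ) = (1.5, 6.5, 75°)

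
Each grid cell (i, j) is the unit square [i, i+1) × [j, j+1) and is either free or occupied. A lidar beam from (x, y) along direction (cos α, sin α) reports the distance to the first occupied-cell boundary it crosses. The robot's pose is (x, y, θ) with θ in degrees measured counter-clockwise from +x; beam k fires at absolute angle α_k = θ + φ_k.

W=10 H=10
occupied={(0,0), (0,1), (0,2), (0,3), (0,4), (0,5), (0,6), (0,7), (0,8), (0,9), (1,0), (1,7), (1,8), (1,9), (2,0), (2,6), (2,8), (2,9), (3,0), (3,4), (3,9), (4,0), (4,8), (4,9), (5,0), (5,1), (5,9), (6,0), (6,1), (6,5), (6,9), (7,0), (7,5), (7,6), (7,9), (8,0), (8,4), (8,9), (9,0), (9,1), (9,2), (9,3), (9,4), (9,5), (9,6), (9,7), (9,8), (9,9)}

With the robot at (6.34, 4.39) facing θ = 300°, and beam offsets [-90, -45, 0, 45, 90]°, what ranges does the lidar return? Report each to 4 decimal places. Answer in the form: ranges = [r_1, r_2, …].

beam 1: φ=-90°, α=210°
  d=(-0.8660,-0.5000)  start (6,4)  tX=0.3926 tY=0.7800  stride 1/|dx|=1.1547 1/|dy|=2.0000
    cross x-line → (5,4), t=0.3926
    cross y-line → (5,3), t=0.7800
    cross x-line → (4,3), t=1.5473
    cross x-line → (3,3), t=2.7020
    cross y-line → (3,2), t=2.7800
    cross x-line → (2,2), t=3.8567
    cross y-line → (2,1), t=4.7800
    cross x-line → (1,1), t=5.0114
    cross x-line → (0,1), t=6.1661 (wall)
  → r_1 = 6.1661
beam 2: φ=-45°, α=255°
  d=(-0.2588,-0.9659)  start (6,4)  tX=1.3137 tY=0.4038  stride 1/|dx|=3.8637 1/|dy|=1.0353
    cross y-line → (6,3), t=0.4038
    cross x-line → (5,3), t=1.3137
    cross y-line → (5,2), t=1.4390
    cross y-line → (5,1), t=2.4743 (wall)
  → r_2 = 2.4743
beam 3: φ=0°, α=300°
  d=(0.5000,-0.8660)  start (6,4)  tX=1.3200 tY=0.4503  stride 1/|dx|=2.0000 1/|dy|=1.1547
    cross y-line → (6,3), t=0.4503
    cross x-line → (7,3), t=1.3200
    cross y-line → (7,2), t=1.6050
    cross y-line → (7,1), t=2.7597
    cross x-line → (8,1), t=3.3200
    cross y-line → (8,0), t=3.9144 (wall)
  → r_3 = 3.9144
beam 4: φ=45°, α=345°
  d=(0.9659,-0.2588)  start (6,4)  tX=0.6833 tY=1.5068  stride 1/|dx|=1.0353 1/|dy|=3.8637
    cross x-line → (7,4), t=0.6833
    cross y-line → (7,3), t=1.5068
    cross x-line → (8,3), t=1.7186
    cross x-line → (9,3), t=2.7538 (wall)
  → r_4 = 2.7538
beam 5: φ=90°, α=30°
  d=(0.8660,0.5000)  start (6,4)  tX=0.7621 tY=1.2200  stride 1/|dx|=1.1547 1/|dy|=2.0000
    cross x-line → (7,4), t=0.7621
    cross y-line → (7,5), t=1.2200 (wall)
  → r_5 = 1.2200

ranges = [6.1661, 2.4743, 3.9144, 2.7538, 1.2200]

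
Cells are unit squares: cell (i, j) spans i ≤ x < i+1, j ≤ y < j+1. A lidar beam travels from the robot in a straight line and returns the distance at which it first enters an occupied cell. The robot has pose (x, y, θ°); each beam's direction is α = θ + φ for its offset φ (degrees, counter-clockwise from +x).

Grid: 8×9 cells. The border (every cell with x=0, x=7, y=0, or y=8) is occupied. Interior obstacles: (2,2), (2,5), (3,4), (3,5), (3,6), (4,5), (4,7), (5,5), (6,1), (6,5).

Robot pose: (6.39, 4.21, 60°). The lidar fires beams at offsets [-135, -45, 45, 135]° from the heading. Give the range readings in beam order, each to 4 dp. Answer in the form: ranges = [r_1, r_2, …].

ranges = [2.2880, 0.6315, 0.8179, 5.5801]

beam 1: φ=-135°, α=285°
  dir = (cos 285°, sin 285°) = (0.2588, -0.9659); from cell (6,4)
  next x-line at t=2.3569, next y-line at t=0.2174; Δt_x=3.8637, Δt_y=1.0353
    y: enter (6,3) at t=0.2174
    y: enter (6,2) at t=1.2527
    y: enter (6,1) at t=2.2880 ← occupied
  → r_1 = 2.2880
beam 2: φ=-45°, α=15°
  dir = (cos 15°, sin 15°) = (0.9659, 0.2588); from cell (6,4)
  next x-line at t=0.6315, next y-line at t=3.0523; Δt_x=1.0353, Δt_y=3.8637
    x: enter (7,4) at t=0.6315 ← occupied
  → r_2 = 0.6315
beam 3: φ=45°, α=105°
  dir = (cos 105°, sin 105°) = (-0.2588, 0.9659); from cell (6,4)
  next x-line at t=1.5068, next y-line at t=0.8179; Δt_x=3.8637, Δt_y=1.0353
    y: enter (6,5) at t=0.8179 ← occupied
  → r_3 = 0.8179
beam 4: φ=135°, α=195°
  dir = (cos 195°, sin 195°) = (-0.9659, -0.2588); from cell (6,4)
  next x-line at t=0.4038, next y-line at t=0.8114; Δt_x=1.0353, Δt_y=3.8637
    x: enter (5,4) at t=0.4038
    y: enter (5,3) at t=0.8114
    x: enter (4,3) at t=1.4390
    x: enter (3,3) at t=2.4743
    x: enter (2,3) at t=3.5096
    x: enter (1,3) at t=4.5449
    y: enter (1,2) at t=4.6751
    x: enter (0,2) at t=5.5801 ← occupied
  → r_4 = 5.5801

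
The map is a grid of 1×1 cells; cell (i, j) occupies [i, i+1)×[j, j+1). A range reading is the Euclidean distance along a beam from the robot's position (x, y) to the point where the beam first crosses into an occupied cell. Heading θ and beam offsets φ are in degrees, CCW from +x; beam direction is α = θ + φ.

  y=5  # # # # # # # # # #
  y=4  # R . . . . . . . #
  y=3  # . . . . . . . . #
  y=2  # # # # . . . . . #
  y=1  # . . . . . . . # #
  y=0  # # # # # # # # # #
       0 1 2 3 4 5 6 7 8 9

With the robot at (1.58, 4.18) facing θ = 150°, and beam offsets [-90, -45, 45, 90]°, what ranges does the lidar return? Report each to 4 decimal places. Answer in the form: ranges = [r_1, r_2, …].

ranges = [0.9469, 0.8489, 0.6005, 1.1600]

beam 1: φ=-90°, α=60°
  cosα=0.5000 sinα=0.8660 | (1,4) | tMaxX 0.8400 tMaxY 0.9469 | tΔX 2.0000 tΔY 1.1547
    t=0.8400 [x] (2,4)
    t=0.9469 [y] (2,5) — stop
  → r_1 = 0.9469
beam 2: φ=-45°, α=105°
  cosα=-0.2588 sinα=0.9659 | (1,4) | tMaxX 2.2409 tMaxY 0.8489 | tΔX 3.8637 tΔY 1.0353
    t=0.8489 [y] (1,5) — stop
  → r_2 = 0.8489
beam 3: φ=45°, α=195°
  cosα=-0.9659 sinα=-0.2588 | (1,4) | tMaxX 0.6005 tMaxY 0.6955 | tΔX 1.0353 tΔY 3.8637
    t=0.6005 [x] (0,4) — stop
  → r_3 = 0.6005
beam 4: φ=90°, α=240°
  cosα=-0.5000 sinα=-0.8660 | (1,4) | tMaxX 1.1600 tMaxY 0.2078 | tΔX 2.0000 tΔY 1.1547
    t=0.2078 [y] (1,3)
    t=1.1600 [x] (0,3) — stop
  → r_4 = 1.1600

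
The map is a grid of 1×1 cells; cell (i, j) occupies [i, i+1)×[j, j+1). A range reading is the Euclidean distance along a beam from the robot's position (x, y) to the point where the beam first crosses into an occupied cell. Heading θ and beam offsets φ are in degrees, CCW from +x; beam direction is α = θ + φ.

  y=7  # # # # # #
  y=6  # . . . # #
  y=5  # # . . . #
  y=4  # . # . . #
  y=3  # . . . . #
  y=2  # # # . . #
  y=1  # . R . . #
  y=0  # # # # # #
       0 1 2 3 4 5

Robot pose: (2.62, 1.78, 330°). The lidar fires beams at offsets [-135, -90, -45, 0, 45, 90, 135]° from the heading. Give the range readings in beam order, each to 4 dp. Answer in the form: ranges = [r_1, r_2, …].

beam 1: φ=-135°, α=195°
  dir = (cos 195°, sin 195°) = (-0.9659, -0.2588); from cell (2,1)
  next x-line at t=0.6419, next y-line at t=3.0137; Δt_x=1.0353, Δt_y=3.8637
    x: enter (1,1) at t=0.6419
    x: enter (0,1) at t=1.6771 ← occupied
  → r_1 = 1.6771
beam 2: φ=-90°, α=240°
  dir = (cos 240°, sin 240°) = (-0.5000, -0.8660); from cell (2,1)
  next x-line at t=1.2400, next y-line at t=0.9007; Δt_x=2.0000, Δt_y=1.1547
    y: enter (2,0) at t=0.9007 ← occupied
  → r_2 = 0.9007
beam 3: φ=-45°, α=285°
  dir = (cos 285°, sin 285°) = (0.2588, -0.9659); from cell (2,1)
  next x-line at t=1.4682, next y-line at t=0.8075; Δt_x=3.8637, Δt_y=1.0353
    y: enter (2,0) at t=0.8075 ← occupied
  → r_3 = 0.8075
beam 4: φ=0°, α=330°
  dir = (cos 330°, sin 330°) = (0.8660, -0.5000); from cell (2,1)
  next x-line at t=0.4388, next y-line at t=1.5600; Δt_x=1.1547, Δt_y=2.0000
    x: enter (3,1) at t=0.4388
    y: enter (3,0) at t=1.5600 ← occupied
  → r_4 = 1.5600
beam 5: φ=45°, α=15°
  dir = (cos 15°, sin 15°) = (0.9659, 0.2588); from cell (2,1)
  next x-line at t=0.3934, next y-line at t=0.8500; Δt_x=1.0353, Δt_y=3.8637
    x: enter (3,1) at t=0.3934
    y: enter (3,2) at t=0.8500
    x: enter (4,2) at t=1.4287
    x: enter (5,2) at t=2.4640 ← occupied
  → r_5 = 2.4640
beam 6: φ=90°, α=60°
  dir = (cos 60°, sin 60°) = (0.5000, 0.8660); from cell (2,1)
  next x-line at t=0.7600, next y-line at t=0.2540; Δt_x=2.0000, Δt_y=1.1547
    y: enter (2,2) at t=0.2540 ← occupied
  → r_6 = 0.2540
beam 7: φ=135°, α=105°
  dir = (cos 105°, sin 105°) = (-0.2588, 0.9659); from cell (2,1)
  next x-line at t=2.3955, next y-line at t=0.2278; Δt_x=3.8637, Δt_y=1.0353
    y: enter (2,2) at t=0.2278 ← occupied
  → r_7 = 0.2278

ranges = [1.6771, 0.9007, 0.8075, 1.5600, 2.4640, 0.2540, 0.2278]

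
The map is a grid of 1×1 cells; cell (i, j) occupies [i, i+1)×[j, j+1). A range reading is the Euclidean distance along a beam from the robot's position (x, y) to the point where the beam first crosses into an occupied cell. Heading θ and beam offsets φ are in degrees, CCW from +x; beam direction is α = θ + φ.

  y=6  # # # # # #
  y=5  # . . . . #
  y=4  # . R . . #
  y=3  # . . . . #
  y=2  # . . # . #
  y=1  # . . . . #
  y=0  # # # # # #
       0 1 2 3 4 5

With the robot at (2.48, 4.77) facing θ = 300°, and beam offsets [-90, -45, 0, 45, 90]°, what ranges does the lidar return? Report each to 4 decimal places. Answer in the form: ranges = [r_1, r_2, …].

ranges = [1.7090, 3.9030, 2.0438, 2.6089, 2.4600]

beam 1: φ=-90°, α=210°
  cosα=-0.8660 sinα=-0.5000 | (2,4) | tMaxX 0.5543 tMaxY 1.5400 | tΔX 1.1547 tΔY 2.0000
    t=0.5543 [x] (1,4)
    t=1.5400 [y] (1,3)
    t=1.7090 [x] (0,3) — stop
  → r_1 = 1.7090
beam 2: φ=-45°, α=255°
  cosα=-0.2588 sinα=-0.9659 | (2,4) | tMaxX 1.8546 tMaxY 0.7972 | tΔX 3.8637 tΔY 1.0353
    t=0.7972 [y] (2,3)
    t=1.8324 [y] (2,2)
    t=1.8546 [x] (1,2)
    t=2.8677 [y] (1,1)
    t=3.9030 [y] (1,0) — stop
  → r_2 = 3.9030
beam 3: φ=0°, α=300°
  cosα=0.5000 sinα=-0.8660 | (2,4) | tMaxX 1.0400 tMaxY 0.8891 | tΔX 2.0000 tΔY 1.1547
    t=0.8891 [y] (2,3)
    t=1.0400 [x] (3,3)
    t=2.0438 [y] (3,2) — stop
  → r_3 = 2.0438
beam 4: φ=45°, α=345°
  cosα=0.9659 sinα=-0.2588 | (2,4) | tMaxX 0.5383 tMaxY 2.9751 | tΔX 1.0353 tΔY 3.8637
    t=0.5383 [x] (3,4)
    t=1.5736 [x] (4,4)
    t=2.6089 [x] (5,4) — stop
  → r_4 = 2.6089
beam 5: φ=90°, α=30°
  cosα=0.8660 sinα=0.5000 | (2,4) | tMaxX 0.6004 tMaxY 0.4600 | tΔX 1.1547 tΔY 2.0000
    t=0.4600 [y] (2,5)
    t=0.6004 [x] (3,5)
    t=1.7551 [x] (4,5)
    t=2.4600 [y] (4,6) — stop
  → r_5 = 2.4600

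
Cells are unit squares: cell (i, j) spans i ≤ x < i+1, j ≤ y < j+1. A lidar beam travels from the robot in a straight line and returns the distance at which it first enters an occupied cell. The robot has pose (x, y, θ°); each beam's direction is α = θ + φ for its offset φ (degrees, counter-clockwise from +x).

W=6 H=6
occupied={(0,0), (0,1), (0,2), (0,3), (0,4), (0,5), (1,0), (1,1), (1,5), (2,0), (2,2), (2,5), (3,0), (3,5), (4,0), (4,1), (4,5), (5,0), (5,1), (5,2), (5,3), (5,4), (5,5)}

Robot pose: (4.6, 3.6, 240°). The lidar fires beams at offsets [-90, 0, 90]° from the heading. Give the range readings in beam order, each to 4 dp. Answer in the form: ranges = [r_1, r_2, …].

beam 1: φ=-90°, α=150°
  d=(-0.8660,0.5000)  start (4,3)  tX=0.6928 tY=0.8000  stride 1/|dx|=1.1547 1/|dy|=2.0000
    cross x-line → (3,3), t=0.6928
    cross y-line → (3,4), t=0.8000
    cross x-line → (2,4), t=1.8475
    cross y-line → (2,5), t=2.8000 (wall)
  → r_1 = 2.8000
beam 2: φ=0°, α=240°
  d=(-0.5000,-0.8660)  start (4,3)  tX=1.2000 tY=0.6928  stride 1/|dx|=2.0000 1/|dy|=1.1547
    cross y-line → (4,2), t=0.6928
    cross x-line → (3,2), t=1.2000
    cross y-line → (3,1), t=1.8475
    cross y-line → (3,0), t=3.0022 (wall)
  → r_2 = 3.0022
beam 3: φ=90°, α=330°
  d=(0.8660,-0.5000)  start (4,3)  tX=0.4619 tY=1.2000  stride 1/|dx|=1.1547 1/|dy|=2.0000
    cross x-line → (5,3), t=0.4619 (wall)
  → r_3 = 0.4619

ranges = [2.8000, 3.0022, 0.4619]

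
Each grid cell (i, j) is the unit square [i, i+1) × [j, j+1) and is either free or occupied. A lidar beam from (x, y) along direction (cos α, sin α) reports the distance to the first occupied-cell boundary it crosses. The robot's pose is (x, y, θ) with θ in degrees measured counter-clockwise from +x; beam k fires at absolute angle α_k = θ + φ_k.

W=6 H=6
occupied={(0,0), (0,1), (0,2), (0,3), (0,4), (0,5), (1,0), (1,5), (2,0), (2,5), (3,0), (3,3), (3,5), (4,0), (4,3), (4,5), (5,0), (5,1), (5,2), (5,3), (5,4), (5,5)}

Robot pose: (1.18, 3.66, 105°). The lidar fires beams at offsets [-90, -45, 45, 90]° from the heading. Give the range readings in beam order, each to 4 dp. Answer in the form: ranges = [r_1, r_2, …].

beam 1: φ=-90°, α=15°
  direction (0.9659, 0.2588); cell (1,3); t to first gridline: x 0.8489, y 1.3137 (then +1.0353 / +3.8637)
    (2,3) via x @ 0.8489
    (2,4) via y @ 1.3137
    (3,4) via x @ 1.8842
    (4,4) via x @ 2.9195
    (5,4) via x @ 3.9548  # hit
  → r_1 = 3.9548
beam 2: φ=-45°, α=60°
  direction (0.5000, 0.8660); cell (1,3); t to first gridline: x 1.6400, y 0.3926 (then +2.0000 / +1.1547)
    (1,4) via y @ 0.3926
    (1,5) via y @ 1.5473  # hit
  → r_2 = 1.5473
beam 3: φ=45°, α=150°
  direction (-0.8660, 0.5000); cell (1,3); t to first gridline: x 0.2078, y 0.6800 (then +1.1547 / +2.0000)
    (0,3) via x @ 0.2078  # hit
  → r_3 = 0.2078
beam 4: φ=90°, α=195°
  direction (-0.9659, -0.2588); cell (1,3); t to first gridline: x 0.1863, y 2.5500 (then +1.0353 / +3.8637)
    (0,3) via x @ 0.1863  # hit
  → r_4 = 0.1863

ranges = [3.9548, 1.5473, 0.2078, 0.1863]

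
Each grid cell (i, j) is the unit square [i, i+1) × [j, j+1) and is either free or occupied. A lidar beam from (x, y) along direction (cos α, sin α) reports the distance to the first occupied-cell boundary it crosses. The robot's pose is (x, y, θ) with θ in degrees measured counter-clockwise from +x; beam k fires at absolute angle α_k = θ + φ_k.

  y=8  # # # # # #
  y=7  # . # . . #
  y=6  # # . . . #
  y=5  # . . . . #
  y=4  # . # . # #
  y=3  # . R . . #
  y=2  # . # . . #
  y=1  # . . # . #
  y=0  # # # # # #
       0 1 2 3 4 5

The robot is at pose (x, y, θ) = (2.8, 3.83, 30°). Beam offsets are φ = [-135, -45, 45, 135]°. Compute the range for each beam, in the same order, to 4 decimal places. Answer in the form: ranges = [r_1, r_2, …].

beam 1: φ=-135°, α=255°
  cosα=-0.2588 sinα=-0.9659 | (2,3) | tMaxX 3.0910 tMaxY 0.8593 | tΔX 3.8637 tΔY 1.0353
    t=0.8593 [y] (2,2) — stop
  → r_1 = 0.8593
beam 2: φ=-45°, α=345°
  cosα=0.9659 sinα=-0.2588 | (2,3) | tMaxX 0.2071 tMaxY 3.2069 | tΔX 1.0353 tΔY 3.8637
    t=0.2071 [x] (3,3)
    t=1.2423 [x] (4,3)
    t=2.2776 [x] (5,3) — stop
  → r_2 = 2.2776
beam 3: φ=45°, α=75°
  cosα=0.2588 sinα=0.9659 | (2,3) | tMaxX 0.7727 tMaxY 0.1760 | tΔX 3.8637 tΔY 1.0353
    t=0.1760 [y] (2,4) — stop
  → r_3 = 0.1760
beam 4: φ=135°, α=165°
  cosα=-0.9659 sinα=0.2588 | (2,3) | tMaxX 0.8282 tMaxY 0.6568 | tΔX 1.0353 tΔY 3.8637
    t=0.6568 [y] (2,4) — stop
  → r_4 = 0.6568

ranges = [0.8593, 2.2776, 0.1760, 0.6568]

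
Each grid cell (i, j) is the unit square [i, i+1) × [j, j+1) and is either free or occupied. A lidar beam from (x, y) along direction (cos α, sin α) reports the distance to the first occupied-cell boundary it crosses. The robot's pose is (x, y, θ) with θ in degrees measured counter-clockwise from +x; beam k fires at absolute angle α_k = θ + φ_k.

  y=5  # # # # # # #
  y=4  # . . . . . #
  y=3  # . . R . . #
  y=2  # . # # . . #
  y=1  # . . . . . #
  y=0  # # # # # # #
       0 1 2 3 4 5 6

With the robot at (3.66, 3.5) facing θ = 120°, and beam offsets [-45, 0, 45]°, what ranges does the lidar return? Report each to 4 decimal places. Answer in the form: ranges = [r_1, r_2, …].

ranges = [1.5529, 1.7321, 2.7538]

beam 1: φ=-45°, α=75°
  cosα=0.2588 sinα=0.9659 | (3,3) | tMaxX 1.3137 tMaxY 0.5176 | tΔX 3.8637 tΔY 1.0353
    t=0.5176 [y] (3,4)
    t=1.3137 [x] (4,4)
    t=1.5529 [y] (4,5) — stop
  → r_1 = 1.5529
beam 2: φ=0°, α=120°
  cosα=-0.5000 sinα=0.8660 | (3,3) | tMaxX 1.3200 tMaxY 0.5774 | tΔX 2.0000 tΔY 1.1547
    t=0.5774 [y] (3,4)
    t=1.3200 [x] (2,4)
    t=1.7321 [y] (2,5) — stop
  → r_2 = 1.7321
beam 3: φ=45°, α=165°
  cosα=-0.9659 sinα=0.2588 | (3,3) | tMaxX 0.6833 tMaxY 1.9319 | tΔX 1.0353 tΔY 3.8637
    t=0.6833 [x] (2,3)
    t=1.7186 [x] (1,3)
    t=1.9319 [y] (1,4)
    t=2.7538 [x] (0,4) — stop
  → r_3 = 2.7538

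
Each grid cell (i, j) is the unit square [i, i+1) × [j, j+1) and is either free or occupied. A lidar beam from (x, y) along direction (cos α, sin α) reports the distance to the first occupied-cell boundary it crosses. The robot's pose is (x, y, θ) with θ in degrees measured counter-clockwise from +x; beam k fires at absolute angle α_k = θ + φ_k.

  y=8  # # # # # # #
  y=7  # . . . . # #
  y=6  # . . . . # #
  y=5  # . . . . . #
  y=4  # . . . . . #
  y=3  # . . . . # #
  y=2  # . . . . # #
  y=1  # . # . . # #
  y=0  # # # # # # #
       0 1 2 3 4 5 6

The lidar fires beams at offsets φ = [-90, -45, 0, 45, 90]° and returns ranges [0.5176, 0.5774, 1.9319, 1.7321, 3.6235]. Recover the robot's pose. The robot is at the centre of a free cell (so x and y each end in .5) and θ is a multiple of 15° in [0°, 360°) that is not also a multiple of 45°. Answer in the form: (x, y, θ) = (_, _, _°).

Enumerate (i+0.5, j+0.5, θ) over the 29 free cells and 16 admissible headings. For each, cast all 5 beams and compare to the given ranges.
  (2.5, 6.5, 210°): beam 1 = 1.7321 ≠ 0.5176 ✗
  (3.5, 5.5, 150°): beam 1 = 2.8868 ≠ 0.5176 ✗
  (3.5, 7.5, 165°): beam 4 = 2.8868 ≠ 1.7321 ✗
  (1.5, 3.5, 285°): beam 2 = 1.0000 ≠ 0.5774 ✗
  …
  (1.5, 3.5, 255°): r_1=0.5176, r_2=0.5774, r_3=1.9319, r_4=1.7321, r_5=3.6235 — all match ✓
No second candidate reproduces the full scan.

(x, y, θ) = (1.5, 3.5, 255°)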